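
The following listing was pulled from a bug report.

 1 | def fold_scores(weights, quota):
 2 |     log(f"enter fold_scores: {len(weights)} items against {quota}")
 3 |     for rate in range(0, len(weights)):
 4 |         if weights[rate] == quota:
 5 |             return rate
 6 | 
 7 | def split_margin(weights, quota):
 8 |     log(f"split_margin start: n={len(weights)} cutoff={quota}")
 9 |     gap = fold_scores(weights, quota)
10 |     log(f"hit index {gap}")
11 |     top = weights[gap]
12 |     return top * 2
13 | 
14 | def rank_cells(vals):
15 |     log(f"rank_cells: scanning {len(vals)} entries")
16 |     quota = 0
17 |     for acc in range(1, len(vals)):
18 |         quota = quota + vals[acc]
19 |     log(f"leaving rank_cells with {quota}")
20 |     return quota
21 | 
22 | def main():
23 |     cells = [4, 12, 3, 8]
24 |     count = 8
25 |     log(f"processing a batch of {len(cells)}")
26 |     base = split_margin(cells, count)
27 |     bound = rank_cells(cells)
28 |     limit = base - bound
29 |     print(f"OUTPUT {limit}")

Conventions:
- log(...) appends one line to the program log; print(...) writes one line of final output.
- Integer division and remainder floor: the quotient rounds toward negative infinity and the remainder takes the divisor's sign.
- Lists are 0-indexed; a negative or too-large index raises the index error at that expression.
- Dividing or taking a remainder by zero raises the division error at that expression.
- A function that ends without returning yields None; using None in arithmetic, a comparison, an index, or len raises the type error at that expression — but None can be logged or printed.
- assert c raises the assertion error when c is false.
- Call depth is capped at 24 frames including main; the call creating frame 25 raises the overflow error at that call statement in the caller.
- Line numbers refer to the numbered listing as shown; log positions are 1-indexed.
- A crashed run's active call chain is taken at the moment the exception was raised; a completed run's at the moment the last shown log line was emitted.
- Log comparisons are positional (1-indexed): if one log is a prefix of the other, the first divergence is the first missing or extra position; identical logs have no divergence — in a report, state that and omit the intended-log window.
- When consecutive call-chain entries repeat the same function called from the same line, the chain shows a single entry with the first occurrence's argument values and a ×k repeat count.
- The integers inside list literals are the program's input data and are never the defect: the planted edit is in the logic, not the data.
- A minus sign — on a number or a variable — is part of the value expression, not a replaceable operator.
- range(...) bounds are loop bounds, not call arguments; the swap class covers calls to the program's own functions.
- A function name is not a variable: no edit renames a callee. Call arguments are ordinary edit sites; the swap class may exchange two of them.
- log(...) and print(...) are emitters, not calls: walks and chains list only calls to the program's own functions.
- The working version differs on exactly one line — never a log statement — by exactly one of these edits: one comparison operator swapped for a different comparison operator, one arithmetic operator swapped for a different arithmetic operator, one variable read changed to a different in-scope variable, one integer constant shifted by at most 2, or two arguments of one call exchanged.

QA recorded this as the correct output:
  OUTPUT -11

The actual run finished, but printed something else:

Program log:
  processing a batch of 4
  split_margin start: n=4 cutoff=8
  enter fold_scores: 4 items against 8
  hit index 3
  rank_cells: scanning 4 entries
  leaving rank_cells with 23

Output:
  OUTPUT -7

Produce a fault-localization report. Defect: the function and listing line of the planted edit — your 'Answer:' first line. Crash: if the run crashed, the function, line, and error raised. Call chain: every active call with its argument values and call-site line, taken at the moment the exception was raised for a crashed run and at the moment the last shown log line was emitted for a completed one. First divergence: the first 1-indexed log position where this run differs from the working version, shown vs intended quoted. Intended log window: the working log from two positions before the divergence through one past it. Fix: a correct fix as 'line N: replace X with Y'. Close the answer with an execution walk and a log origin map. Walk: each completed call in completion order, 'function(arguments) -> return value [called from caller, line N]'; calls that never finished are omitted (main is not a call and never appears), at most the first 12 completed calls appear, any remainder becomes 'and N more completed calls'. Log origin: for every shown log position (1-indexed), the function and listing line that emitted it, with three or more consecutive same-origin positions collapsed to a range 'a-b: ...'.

Answer: the defect is in rank_cells at line 17.
Core observation: The earliest visible damage is log position 6 — 'leaving rank_cells with 23' rather than the intended 'leaving rank_cells with 27'.
Call chain: main -> rank_cells([4, 12, 3, 8]) (called at line 27).
First divergence: position 6; shown 'leaving rank_cells with 23' vs intended 'leaving rank_cells with 27'.
Intended log window:
  4: hit index 3
  5: rank_cells: scanning 4 entries
  6: leaving rank_cells with 27
Execution walk:
  fold_scores([4, 12, 3, 8], 8) -> 3  [called from split_margin, line 9]
  split_margin([4, 12, 3, 8], 8) -> 16  [called from main, line 26]
  rank_cells([4, 12, 3, 8]) -> 23  [called from main, line 27]
Log origin:
  1 — main, line 25
  2 — split_margin, line 8
  3 — fold_scores, line 2
  4 — split_margin, line 10
  5 — rank_cells, line 15
  6 — rank_cells, line 19
A correct fix: line 17: replace `1` with `0`.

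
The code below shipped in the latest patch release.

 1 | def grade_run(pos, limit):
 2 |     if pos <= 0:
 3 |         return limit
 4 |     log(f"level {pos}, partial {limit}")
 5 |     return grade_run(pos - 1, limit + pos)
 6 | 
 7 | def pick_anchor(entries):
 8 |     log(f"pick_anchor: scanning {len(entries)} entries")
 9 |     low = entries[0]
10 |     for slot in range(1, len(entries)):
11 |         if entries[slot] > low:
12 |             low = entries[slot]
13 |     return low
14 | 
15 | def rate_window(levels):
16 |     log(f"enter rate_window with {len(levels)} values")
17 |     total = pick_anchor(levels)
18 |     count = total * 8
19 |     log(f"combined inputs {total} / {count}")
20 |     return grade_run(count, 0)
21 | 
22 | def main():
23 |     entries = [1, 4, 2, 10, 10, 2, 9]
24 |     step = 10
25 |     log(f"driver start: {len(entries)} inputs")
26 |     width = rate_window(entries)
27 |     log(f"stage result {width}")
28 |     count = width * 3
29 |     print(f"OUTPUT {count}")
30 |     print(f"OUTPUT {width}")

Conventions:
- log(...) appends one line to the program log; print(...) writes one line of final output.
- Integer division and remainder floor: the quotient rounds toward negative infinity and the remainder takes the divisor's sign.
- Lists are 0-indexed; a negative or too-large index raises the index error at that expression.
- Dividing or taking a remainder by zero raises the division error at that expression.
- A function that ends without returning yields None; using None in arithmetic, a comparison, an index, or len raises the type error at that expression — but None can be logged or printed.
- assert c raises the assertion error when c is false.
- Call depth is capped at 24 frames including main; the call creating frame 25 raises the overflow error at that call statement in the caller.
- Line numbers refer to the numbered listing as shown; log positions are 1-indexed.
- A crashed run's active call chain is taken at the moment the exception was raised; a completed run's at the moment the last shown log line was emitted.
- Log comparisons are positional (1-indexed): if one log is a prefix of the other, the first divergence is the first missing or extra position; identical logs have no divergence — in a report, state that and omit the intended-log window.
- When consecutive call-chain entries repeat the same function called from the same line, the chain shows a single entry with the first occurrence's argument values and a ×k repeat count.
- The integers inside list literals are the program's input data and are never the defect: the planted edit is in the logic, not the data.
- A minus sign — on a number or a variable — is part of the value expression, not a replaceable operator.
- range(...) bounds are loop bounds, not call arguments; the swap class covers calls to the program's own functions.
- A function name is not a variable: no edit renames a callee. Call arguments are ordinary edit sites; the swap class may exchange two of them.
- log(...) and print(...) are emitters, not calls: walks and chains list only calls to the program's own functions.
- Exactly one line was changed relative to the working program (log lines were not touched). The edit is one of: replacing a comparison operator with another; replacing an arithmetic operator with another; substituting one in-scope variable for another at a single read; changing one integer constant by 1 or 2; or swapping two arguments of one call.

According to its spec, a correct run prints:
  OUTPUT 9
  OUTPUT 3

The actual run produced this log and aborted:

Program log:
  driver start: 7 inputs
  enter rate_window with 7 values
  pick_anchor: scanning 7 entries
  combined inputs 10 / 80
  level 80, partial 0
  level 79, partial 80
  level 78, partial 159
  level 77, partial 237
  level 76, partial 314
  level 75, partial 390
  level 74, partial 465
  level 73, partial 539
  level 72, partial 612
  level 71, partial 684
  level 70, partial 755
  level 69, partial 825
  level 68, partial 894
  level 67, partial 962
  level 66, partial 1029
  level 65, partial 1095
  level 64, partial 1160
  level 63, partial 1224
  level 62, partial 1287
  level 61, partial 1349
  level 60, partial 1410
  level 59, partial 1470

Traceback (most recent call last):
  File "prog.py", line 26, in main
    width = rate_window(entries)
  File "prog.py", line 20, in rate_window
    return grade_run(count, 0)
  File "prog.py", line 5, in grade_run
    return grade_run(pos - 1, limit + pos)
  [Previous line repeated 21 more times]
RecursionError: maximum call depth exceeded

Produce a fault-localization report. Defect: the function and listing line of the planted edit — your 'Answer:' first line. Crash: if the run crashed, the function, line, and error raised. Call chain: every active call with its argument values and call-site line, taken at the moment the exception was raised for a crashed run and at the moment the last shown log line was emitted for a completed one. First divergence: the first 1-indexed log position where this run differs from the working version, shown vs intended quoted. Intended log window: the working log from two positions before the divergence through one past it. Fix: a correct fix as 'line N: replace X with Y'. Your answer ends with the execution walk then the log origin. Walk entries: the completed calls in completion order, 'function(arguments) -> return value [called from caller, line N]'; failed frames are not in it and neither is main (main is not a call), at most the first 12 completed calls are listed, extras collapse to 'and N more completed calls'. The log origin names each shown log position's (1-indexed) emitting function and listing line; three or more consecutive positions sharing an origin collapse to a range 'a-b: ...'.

Answer: the defect is in rate_window at line 18.
Key fact: The earliest visible damage is log position 4 — 'combined inputs 10 / 80' rather than the intended 'combined inputs 10 / 2'.
Crash: grade_run, line 5, RecursionError.
Call chain: main -> rate_window([1, 4, 2, 10, 10, 2, 9]) (called at line 26) -> grade_run(80, 0) (called at line 20) -> grade_run(79, 80) (called at line 5) ×21.
First divergence: at position 4 the run shows 'combined inputs 10 / 80' where the working version logs 'combined inputs 10 / 2'.
Intended log window:
  2: enter rate_window with 7 values
  3: pick_anchor: scanning 7 entries
  4: combined inputs 10 / 2
  5: level 2, partial 0
Execution walk:
  pick_anchor([1, 4, 2, 10, 10, 2, 9]) -> 10  [called from rate_window, line 17]
Log origins:
  1: from main, line 25
  2: from rate_window, line 16
  3: from pick_anchor, line 8
  4: from rate_window, line 19
  5-26: from grade_run, line 4
A correct fix: line 18: replace `*` with `%`.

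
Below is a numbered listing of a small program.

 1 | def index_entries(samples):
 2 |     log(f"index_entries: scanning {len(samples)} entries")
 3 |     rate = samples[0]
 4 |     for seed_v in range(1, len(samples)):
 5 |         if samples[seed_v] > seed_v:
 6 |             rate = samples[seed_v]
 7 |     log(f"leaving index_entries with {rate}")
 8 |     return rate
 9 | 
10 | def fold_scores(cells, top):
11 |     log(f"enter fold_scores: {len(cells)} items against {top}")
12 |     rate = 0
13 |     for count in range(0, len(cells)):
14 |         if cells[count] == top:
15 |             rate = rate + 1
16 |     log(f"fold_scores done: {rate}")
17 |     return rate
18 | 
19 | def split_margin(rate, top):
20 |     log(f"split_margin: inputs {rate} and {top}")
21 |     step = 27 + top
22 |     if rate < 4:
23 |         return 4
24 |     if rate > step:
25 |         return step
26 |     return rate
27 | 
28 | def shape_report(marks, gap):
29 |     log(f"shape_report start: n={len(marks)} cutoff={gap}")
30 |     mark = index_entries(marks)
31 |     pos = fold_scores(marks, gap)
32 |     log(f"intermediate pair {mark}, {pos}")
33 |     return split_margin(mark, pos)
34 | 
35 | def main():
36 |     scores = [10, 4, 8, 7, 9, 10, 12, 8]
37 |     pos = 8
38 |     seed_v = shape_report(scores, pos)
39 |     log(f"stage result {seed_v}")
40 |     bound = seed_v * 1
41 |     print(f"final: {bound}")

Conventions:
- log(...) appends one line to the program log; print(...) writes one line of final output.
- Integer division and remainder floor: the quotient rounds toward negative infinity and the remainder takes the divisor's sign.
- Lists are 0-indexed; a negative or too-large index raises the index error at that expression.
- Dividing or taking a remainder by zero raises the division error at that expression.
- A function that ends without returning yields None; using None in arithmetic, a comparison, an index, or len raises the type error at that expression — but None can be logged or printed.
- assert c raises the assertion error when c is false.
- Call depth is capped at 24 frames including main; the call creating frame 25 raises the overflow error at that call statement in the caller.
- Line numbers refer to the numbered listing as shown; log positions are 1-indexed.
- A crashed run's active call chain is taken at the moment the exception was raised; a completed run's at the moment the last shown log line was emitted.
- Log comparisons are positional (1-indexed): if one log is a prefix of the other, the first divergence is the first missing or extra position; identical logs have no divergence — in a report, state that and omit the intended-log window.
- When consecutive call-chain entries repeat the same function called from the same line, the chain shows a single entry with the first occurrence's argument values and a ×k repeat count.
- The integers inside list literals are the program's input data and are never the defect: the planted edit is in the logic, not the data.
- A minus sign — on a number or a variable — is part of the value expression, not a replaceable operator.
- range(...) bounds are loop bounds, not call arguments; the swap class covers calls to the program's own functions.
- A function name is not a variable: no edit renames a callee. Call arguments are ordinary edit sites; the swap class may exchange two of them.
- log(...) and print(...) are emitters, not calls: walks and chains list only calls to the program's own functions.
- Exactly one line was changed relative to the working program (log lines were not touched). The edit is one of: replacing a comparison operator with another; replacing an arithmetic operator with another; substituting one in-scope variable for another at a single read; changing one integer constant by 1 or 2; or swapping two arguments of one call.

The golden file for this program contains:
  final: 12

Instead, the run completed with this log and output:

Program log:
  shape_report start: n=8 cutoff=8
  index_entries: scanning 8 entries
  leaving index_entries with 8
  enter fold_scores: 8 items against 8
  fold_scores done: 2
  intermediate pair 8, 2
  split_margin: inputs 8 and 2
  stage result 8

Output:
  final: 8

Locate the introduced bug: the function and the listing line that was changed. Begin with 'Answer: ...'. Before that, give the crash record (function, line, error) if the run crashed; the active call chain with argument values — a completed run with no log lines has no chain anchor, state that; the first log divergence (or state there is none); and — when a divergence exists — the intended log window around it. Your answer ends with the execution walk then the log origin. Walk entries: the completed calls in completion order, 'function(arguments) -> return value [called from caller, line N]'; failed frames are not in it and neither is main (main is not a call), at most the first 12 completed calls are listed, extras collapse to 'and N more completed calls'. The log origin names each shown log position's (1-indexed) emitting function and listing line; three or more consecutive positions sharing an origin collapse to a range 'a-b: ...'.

Answer: the defect is in index_entries at line 5.
Core observation: The log first diverges at position 3: the faulty run prints 'leaving index_entries with 8' where the working version prints 'leaving index_entries with 12'.
Call chain: main.
First divergence: position 3 — shown 'leaving index_entries with 8', intended 'leaving index_entries with 12'.
Intended log window:
  1: shape_report start: n=8 cutoff=8
  2: index_entries: scanning 8 entries
  3: leaving index_entries with 12
  4: enter fold_scores: 8 items against 8
Execution walk:
  index_entries([10, 4, 8, 7, 9, 10, 12, 8]) -> 8  [called from shape_report, line 30]
  fold_scores([10, 4, 8, 7, 9, 10, 12, 8], 8) -> 2  [called from shape_report, line 31]
  split_margin(8, 2) -> 8  [called from shape_report, line 33]
  shape_report([10, 4, 8, 7, 9, 10, 12, 8], 8) -> 8  [called from main, line 38]
Log origins:
  1 — shape_report, line 29
  2 — index_entries, line 2
  3 — index_entries, line 7
  4 — fold_scores, line 11
  5 — fold_scores, line 16
  6 — shape_report, line 32
  7 — split_margin, line 20
  8 — main, line 39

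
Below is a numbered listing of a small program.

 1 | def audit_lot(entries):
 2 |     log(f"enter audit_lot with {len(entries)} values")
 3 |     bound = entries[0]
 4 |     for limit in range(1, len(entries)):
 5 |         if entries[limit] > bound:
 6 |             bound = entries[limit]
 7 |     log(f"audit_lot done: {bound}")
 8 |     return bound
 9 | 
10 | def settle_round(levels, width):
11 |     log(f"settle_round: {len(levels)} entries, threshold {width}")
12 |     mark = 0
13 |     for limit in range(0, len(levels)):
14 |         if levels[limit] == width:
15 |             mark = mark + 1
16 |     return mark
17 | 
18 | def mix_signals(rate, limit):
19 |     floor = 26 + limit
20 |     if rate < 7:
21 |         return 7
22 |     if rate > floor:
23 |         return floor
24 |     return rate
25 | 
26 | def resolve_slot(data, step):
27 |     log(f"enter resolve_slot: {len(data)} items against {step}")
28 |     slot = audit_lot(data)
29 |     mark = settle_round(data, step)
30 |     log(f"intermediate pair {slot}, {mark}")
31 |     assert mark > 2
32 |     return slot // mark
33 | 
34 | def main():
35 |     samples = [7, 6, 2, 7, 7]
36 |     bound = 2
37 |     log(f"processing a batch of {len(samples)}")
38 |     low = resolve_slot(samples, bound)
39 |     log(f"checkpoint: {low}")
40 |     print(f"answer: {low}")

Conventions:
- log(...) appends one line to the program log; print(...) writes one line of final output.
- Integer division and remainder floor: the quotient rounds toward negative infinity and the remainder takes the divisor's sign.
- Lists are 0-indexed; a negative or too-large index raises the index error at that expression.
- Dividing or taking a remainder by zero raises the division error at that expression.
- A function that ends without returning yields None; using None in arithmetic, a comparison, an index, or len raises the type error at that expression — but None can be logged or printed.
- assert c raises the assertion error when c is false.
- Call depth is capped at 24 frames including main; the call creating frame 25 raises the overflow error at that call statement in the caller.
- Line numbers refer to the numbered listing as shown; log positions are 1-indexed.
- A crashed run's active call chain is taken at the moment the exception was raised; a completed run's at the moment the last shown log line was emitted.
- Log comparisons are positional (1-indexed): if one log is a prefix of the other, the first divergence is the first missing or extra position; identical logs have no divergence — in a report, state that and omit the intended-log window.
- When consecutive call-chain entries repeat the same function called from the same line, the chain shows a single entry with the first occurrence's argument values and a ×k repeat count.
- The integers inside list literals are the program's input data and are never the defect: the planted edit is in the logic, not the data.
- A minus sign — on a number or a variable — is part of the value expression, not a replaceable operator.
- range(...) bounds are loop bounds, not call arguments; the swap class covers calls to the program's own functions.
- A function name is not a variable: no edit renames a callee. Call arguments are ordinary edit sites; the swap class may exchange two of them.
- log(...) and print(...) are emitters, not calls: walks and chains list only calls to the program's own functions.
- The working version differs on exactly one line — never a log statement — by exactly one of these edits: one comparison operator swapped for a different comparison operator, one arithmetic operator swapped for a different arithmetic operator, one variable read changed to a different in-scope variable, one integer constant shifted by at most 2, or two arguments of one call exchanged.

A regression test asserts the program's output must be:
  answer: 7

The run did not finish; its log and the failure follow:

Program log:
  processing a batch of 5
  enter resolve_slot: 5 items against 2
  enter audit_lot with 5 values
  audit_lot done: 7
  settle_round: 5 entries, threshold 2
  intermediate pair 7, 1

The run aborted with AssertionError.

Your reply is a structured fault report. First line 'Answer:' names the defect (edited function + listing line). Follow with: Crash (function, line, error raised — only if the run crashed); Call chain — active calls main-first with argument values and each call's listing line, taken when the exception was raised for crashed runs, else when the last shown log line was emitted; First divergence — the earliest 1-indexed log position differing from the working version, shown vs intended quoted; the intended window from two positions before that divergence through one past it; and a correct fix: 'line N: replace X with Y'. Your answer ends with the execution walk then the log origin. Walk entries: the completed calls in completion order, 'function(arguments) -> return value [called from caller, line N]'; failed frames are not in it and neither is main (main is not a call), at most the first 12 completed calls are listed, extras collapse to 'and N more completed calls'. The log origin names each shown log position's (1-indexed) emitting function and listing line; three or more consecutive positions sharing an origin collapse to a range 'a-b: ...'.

Answer: the defect is in resolve_slot at line 31.
Key fact: The log ends early — 6 lines, where the working version next logs 'checkpoint: 7'.
Crash: resolve_slot, line 31, AssertionError.
Call chain: main -> resolve_slot([7, 6, 2, 7, 7], 2) (called at line 38).
First divergence: position 7 — the faulty run's log ends after 6 lines; the working version continues with 'checkpoint: 7'.
Intended log window:
  5: settle_round: 5 entries, threshold 2
  6: intermediate pair 7, 1
  7: checkpoint: 7
Execution walk:
  audit_lot([7, 6, 2, 7, 7]) -> 7  [called from resolve_slot, line 28]
  settle_round([7, 6, 2, 7, 7], 2) -> 1  [called from resolve_slot, line 29]
Log origin:
  1 — main, line 37
  2 — resolve_slot, line 27
  3 — audit_lot, line 2
  4 — audit_lot, line 7
  5 — settle_round, line 11
  6 — resolve_slot, line 30
A correct fix: line 31: replace `2` with `0`.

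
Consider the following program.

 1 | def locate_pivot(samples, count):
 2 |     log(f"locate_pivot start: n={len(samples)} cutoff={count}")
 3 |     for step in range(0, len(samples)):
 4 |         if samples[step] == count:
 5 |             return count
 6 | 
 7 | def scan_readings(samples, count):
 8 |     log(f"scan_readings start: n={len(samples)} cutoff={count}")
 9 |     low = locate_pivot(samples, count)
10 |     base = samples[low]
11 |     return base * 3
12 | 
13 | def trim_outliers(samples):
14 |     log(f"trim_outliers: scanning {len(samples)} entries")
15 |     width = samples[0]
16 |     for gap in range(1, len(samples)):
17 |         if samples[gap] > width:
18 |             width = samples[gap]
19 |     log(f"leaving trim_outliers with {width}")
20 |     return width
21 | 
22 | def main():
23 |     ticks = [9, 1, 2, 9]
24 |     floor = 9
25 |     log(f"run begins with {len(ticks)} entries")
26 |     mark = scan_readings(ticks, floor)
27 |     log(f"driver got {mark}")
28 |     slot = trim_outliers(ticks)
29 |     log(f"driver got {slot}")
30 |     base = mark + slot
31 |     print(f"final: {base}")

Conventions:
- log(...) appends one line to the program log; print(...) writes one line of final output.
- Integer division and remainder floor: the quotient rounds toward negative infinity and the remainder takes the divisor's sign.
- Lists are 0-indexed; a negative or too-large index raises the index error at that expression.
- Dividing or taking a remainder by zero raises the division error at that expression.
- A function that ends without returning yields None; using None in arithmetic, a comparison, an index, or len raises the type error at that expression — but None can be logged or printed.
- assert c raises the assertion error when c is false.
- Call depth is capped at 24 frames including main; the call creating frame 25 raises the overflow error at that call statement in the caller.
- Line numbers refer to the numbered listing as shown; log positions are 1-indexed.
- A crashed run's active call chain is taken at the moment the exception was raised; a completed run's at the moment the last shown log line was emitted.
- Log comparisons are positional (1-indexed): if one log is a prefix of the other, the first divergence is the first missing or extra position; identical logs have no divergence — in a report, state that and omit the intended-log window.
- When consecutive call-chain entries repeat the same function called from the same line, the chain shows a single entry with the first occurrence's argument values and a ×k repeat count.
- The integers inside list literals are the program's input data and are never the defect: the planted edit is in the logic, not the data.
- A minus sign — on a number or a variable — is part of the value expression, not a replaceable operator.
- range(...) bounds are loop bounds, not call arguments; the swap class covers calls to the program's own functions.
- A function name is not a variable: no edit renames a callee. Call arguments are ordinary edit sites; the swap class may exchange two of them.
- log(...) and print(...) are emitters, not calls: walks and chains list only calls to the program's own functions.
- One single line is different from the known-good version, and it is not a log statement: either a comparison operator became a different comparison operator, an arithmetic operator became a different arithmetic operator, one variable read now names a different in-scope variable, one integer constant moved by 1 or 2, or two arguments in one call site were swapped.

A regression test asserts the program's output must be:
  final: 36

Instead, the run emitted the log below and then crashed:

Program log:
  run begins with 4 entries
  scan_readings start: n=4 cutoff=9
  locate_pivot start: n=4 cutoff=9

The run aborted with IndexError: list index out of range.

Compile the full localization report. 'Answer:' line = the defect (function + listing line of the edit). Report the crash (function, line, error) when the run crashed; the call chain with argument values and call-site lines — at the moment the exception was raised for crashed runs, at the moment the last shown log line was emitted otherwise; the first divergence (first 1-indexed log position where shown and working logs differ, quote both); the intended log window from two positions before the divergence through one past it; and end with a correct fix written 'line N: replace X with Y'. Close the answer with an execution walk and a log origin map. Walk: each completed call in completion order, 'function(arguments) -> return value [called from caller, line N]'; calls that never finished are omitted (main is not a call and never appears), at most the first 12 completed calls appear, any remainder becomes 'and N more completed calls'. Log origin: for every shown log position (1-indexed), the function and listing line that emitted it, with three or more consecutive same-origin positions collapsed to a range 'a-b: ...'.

Answer: the defect is in locate_pivot at line 5.
The tell: The faulty run's log stops after 3 lines; the working version's next line would be 'driver got 27'.
Crash: scan_readings, line 10, IndexError.
Call chain: main -> scan_readings([9, 1, 2, 9], 9) (called at line 26).
First divergence: position 4 — the faulty run's log ends after 3 lines; the working version continues with 'driver got 27'.
Intended log window:
  2: scan_readings start: n=4 cutoff=9
  3: locate_pivot start: n=4 cutoff=9
  4: driver got 27
  5: trim_outliers: scanning 4 entries
Execution walk:
  locate_pivot([9, 1, 2, 9], 9) -> 9  [called from scan_readings, line 9]
Log origins:
  1: logged in main at line 25
  2: logged in scan_readings at line 8
  3: logged in locate_pivot at line 2
A correct fix: line 5: replace `count` with `step`.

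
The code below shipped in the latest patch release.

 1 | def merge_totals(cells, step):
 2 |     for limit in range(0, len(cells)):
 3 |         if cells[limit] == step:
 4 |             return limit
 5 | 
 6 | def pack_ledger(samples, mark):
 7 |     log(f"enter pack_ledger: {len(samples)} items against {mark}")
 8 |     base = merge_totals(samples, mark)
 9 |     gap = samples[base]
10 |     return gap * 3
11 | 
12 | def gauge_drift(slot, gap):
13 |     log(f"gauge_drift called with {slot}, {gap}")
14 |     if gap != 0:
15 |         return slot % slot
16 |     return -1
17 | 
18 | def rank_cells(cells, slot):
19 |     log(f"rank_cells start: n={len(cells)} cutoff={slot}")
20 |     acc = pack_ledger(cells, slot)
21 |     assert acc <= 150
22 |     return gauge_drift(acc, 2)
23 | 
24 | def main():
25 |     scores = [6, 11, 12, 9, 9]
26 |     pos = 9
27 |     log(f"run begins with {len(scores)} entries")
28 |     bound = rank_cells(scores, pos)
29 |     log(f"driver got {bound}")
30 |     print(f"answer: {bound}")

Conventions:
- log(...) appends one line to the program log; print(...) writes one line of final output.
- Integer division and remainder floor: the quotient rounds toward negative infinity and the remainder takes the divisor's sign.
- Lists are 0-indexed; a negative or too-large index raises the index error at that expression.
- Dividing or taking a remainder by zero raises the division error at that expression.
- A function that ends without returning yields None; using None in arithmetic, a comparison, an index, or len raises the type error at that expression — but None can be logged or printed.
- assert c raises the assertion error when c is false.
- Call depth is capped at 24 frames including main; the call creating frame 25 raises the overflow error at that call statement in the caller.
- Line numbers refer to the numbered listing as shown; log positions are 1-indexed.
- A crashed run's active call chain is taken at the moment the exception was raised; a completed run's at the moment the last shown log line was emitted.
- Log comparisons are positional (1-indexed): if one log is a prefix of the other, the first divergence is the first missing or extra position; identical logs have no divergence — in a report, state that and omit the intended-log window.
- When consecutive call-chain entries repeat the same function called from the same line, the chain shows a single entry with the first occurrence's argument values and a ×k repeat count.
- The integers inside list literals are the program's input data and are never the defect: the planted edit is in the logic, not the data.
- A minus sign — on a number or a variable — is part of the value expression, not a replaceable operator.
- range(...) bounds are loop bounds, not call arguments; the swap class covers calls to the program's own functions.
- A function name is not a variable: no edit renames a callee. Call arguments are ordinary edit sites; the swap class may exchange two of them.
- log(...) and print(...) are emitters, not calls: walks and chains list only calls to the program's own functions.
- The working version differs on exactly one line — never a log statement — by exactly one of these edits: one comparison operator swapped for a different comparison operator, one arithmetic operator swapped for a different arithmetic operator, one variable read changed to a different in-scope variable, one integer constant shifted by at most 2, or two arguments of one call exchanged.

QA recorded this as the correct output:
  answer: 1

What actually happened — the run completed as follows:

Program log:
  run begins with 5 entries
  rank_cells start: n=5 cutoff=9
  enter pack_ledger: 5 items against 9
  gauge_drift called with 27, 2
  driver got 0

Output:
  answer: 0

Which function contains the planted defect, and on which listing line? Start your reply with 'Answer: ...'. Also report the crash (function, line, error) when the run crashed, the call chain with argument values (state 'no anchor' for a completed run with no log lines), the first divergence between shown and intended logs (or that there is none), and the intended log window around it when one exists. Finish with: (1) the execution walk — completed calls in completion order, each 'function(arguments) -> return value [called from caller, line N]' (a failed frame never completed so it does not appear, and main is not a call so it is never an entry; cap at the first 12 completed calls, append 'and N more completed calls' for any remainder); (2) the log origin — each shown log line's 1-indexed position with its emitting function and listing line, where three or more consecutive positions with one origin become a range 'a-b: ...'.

Answer: the defect is in gauge_drift at line 15.
Key observation: The log first diverges at position 5: the faulty run prints 'driver got 0' where the working version prints 'driver got 1'.
Call chain: main.
First divergence: position 5; shown 'driver got 0' vs intended 'driver got 1'.
Intended log window:
  3: enter pack_ledger: 5 items against 9
  4: gauge_drift called with 27, 2
  5: driver got 1
Execution walk:
  merge_totals([6, 11, 12, 9, 9], 9) -> 3  [called from pack_ledger, line 8]
  pack_ledger([6, 11, 12, 9, 9], 9) -> 27  [called from rank_cells, line 20]
  gauge_drift(27, 2) -> 0  [called from rank_cells, line 22]
  rank_cells([6, 11, 12, 9, 9], 9) -> 0  [called from main, line 28]
Log line origins:
  1: logged in main at line 27
  2: logged in rank_cells at line 19
  3: logged in pack_ledger at line 7
  4: logged in gauge_drift at line 13
  5: logged in main at line 29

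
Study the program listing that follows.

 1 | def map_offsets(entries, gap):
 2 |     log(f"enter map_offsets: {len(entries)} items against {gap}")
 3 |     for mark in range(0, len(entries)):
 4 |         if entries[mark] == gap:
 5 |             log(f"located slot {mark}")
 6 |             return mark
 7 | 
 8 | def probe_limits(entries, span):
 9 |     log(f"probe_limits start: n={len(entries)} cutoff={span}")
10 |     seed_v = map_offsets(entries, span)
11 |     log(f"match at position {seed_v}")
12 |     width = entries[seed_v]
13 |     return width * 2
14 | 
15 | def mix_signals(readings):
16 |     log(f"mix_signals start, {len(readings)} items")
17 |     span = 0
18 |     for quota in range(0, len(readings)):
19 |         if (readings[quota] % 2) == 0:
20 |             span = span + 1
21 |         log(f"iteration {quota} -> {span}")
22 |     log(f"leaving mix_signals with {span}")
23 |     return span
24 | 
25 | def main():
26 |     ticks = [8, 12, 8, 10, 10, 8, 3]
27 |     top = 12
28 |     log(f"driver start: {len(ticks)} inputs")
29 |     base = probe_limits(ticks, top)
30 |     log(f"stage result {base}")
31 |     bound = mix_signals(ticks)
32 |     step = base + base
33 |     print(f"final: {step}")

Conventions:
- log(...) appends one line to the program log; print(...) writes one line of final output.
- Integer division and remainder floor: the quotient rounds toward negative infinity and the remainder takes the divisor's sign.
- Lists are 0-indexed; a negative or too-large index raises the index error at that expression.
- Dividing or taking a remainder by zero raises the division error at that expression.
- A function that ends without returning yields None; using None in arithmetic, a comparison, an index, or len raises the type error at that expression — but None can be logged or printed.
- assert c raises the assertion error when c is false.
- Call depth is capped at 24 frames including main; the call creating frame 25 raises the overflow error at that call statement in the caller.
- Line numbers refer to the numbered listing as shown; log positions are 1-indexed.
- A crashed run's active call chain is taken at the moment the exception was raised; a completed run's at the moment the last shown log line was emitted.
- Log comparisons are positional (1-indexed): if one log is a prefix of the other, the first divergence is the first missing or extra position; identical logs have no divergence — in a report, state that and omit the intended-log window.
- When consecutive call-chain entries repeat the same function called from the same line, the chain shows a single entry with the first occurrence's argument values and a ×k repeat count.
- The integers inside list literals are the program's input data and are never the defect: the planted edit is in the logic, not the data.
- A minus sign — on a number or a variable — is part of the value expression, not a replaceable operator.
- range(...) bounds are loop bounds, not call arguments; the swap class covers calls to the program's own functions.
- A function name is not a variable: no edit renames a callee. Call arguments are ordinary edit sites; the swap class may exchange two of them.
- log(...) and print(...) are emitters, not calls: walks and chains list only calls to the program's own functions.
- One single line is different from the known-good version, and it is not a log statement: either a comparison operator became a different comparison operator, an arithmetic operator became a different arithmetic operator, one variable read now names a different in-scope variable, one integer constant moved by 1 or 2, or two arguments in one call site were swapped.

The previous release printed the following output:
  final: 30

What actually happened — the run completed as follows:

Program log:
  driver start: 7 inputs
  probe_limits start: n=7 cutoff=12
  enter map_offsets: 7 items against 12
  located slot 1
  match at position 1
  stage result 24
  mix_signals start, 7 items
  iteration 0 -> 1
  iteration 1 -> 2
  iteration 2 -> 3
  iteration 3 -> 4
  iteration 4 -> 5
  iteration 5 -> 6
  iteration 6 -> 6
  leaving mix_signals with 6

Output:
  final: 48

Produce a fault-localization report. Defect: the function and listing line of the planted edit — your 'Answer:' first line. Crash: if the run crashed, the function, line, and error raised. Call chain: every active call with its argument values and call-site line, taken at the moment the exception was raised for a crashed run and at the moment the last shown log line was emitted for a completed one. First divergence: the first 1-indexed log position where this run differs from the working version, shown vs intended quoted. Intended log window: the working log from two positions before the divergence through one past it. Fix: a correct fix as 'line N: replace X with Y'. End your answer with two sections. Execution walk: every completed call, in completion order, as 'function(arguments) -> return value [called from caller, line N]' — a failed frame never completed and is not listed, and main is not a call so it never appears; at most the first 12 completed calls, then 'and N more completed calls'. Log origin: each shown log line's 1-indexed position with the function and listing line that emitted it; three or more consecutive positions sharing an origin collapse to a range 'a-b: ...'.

Answer: the defect is in main at line 32.
The tell: Every logged value matches the working version; the printed result is what differs.
Call chain: main -> mix_signals([8, 12, 8, 10, 10, 8, 3]) (called at line 31).
First divergence: none (the log streams are identical).
Execution walk:
  map_offsets([8, 12, 8, 10, 10, 8, 3], 12) -> 1  [called from probe_limits, line 10]
  probe_limits([8, 12, 8, 10, 10, 8, 3], 12) -> 24  [called from main, line 29]
  mix_signals([8, 12, 8, 10, 10, 8, 3]) -> 6  [called from main, line 31]
Log line origins:
  1: emitted by main (line 28)
  2: emitted by probe_limits (line 9)
  3: emitted by map_offsets (line 2)
  4: emitted by map_offsets (line 5)
  5: emitted by probe_limits (line 11)
  6: emitted by main (line 30)
  7: emitted by mix_signals (line 16)
  8-14: emitted by mix_signals (line 21)
  15: emitted by mix_signals (line 22)
A correct fix: line 32: replace `base + base` with `base + bound`.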